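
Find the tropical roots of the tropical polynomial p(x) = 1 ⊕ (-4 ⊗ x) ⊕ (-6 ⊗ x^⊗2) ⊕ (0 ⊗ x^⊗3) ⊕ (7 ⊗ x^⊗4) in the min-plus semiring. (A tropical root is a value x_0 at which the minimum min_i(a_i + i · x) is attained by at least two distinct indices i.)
Roots: {-7, -6, 2, 5}

Each tropical root is a break point of the lower envelope of the lines y = a_i + i · x (there are 5 lines, with slopes 0, 1, ..., 4). Only the lines that attain the minimum somewhere contribute to roots; other lines are dominated. Here the surviving (envelope) indices are i = 4, i = 3, i = 2, i = 1, i = 0.
Intersections between consecutive envelope lines give the roots: for adjacent envelope indices i < j the intersection is x = (a_i − a_j) / (j − i). Reading off the sorted break points: {-7, -6, 2, 5}.
Verification: at each break x_0, at least two indices attain the minimum of min_i(a_i + i · x_0).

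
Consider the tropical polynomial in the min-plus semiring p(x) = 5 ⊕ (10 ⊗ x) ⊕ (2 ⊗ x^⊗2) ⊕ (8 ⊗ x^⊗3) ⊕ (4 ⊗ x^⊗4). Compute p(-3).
p(-3) = -8

A tropical monomial a ⊗ x^⊗i evaluates to a + i · x. Evaluating each term at x = -3:
  Term 0 contributes 5 + 0 · -3 = 5
  Term 1 contributes 10 + 1 · -3 = 7
  Term 2 contributes 2 + 2 · -3 = -4
  Term 3 contributes 8 + 3 · -3 = -1
  Term 4 contributes 4 + 4 · -3 = -8
p(-3) = ⊕ of these = min[5, 7, -4, -1, -8] = -8.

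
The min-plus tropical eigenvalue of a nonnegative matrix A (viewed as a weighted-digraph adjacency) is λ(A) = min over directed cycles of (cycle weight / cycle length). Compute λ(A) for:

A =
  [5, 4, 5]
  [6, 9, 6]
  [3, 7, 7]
λ(A) = 4

Enumerate directed cycles and compute their means (weight / length). Sample:
  cycle 0 → 0: weight = 5, length = 1, mean = 5/1 ≈ 5.000
  cycle 1 → 1: weight = 9, length = 1, mean = 9/1 ≈ 9.000
  cycle 2 → 2: weight = 7, length = 1, mean = 7/1 ≈ 7.000
  cycle 0 → 1 → 0: weight = 10, length = 2, mean = 10/2 ≈ 5.000
  cycle 0 → 2 → 0: weight = 8, length = 2, mean = 8/2 ≈ 4.000
  cycle 1 → 0 → 1: weight = 10, length = 2, mean = 10/2 ≈ 5.000
Minimum mean = 4.000, attained e.g. along the cycle 0 → 2 → 0 with weight 8 and length 2. So λ(A) = 8/2 = 4.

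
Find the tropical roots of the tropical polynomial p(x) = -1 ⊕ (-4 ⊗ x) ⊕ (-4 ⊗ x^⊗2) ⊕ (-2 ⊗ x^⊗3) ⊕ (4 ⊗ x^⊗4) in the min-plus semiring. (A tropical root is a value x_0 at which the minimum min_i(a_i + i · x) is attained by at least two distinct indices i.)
Roots: {-6, -2, 0, 3}

Each tropical root is a break point of the lower envelope of the lines y = a_i + i · x (there are 5 lines, with slopes 0, 1, ..., 4). Only the lines that attain the minimum somewhere contribute to roots; other lines are dominated. Here the surviving (envelope) indices are i = 4, i = 3, i = 2, i = 1, i = 0.
Intersections between consecutive envelope lines give the roots: for adjacent envelope indices i < j the intersection is x = (a_i − a_j) / (j − i). Reading off the sorted break points: {-6, -2, 0, 3}.
Verification: at each break x_0, at least two indices attain the minimum of min_i(a_i + i · x_0).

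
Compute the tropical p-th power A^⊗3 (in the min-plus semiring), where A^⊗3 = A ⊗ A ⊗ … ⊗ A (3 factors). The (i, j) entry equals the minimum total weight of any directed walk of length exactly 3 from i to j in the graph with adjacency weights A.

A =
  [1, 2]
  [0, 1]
A^⊗3 =
  [3, 4]
  [2, 3]

Each entry (A^⊗3)_ij equals the minimum over all length-3 walks i = v_0 → v_1 → … → v_3 = j of Σ_t A[v_t][v_{t+1}]. For example, for (i, j) = (0, 1) we minimise over 4 possible intermediate vertex sequences; the minimum is 4, attained along the walk 0 → 0 → 0 → 1.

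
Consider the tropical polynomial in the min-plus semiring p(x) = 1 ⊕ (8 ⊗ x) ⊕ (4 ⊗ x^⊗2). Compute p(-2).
p(-2) = 0

A tropical monomial a ⊗ x^⊗i evaluates to a + i · x. Evaluating each term at x = -2:
  Term 0 contributes 1 + 0 · -2 = 1
  Term 1 contributes 8 + 1 · -2 = 6
  Term 2 contributes 4 + 2 · -2 = 0
p(-2) = ⊕ of these = min[1, 6, 0] = 0.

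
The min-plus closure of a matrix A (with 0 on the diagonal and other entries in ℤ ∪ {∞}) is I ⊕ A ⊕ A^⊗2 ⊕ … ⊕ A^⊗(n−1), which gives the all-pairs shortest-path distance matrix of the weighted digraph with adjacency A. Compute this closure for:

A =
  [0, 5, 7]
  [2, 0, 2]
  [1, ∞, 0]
Closure =
  [0, 5, 7]
  [2, 0, 2]
  [1, 6, 0]

This is the Floyd-Warshall all-pairs shortest-path computation. For each intermediate vertex k = 0, 1, …, 2, update dist[i][j] ← min(dist[i][j], dist[i][k] + dist[k][j]). The final matrix gives, for each (i, j), the minimum total weight of any directed path from i to j (possibly empty when i = j).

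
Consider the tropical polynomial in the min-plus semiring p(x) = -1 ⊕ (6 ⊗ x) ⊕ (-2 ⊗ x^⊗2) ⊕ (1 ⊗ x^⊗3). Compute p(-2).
p(-2) = -6

A tropical monomial a ⊗ x^⊗i evaluates to a + i · x. Evaluating each term at x = -2:
  Term 0 contributes -1 + 0 · -2 = -1
  Term 1 contributes 6 + 1 · -2 = 4
  Term 2 contributes -2 + 2 · -2 = -6
  Term 3 contributes 1 + 3 · -2 = -5
p(-2) = ⊕ of these = min[-1, 4, -6, -5] = -6.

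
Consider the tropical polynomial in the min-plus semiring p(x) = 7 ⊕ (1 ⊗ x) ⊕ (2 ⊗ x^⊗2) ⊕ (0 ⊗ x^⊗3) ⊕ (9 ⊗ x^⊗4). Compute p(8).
p(8) = 7

A tropical monomial a ⊗ x^⊗i evaluates to a + i · x. Evaluating each term at x = 8:
  Term 0 contributes 7 + 0 · 8 = 7
  Term 1 contributes 1 + 1 · 8 = 9
  Term 2 contributes 2 + 2 · 8 = 18
  Term 3 contributes 0 + 3 · 8 = 24
  Term 4 contributes 9 + 4 · 8 = 41
p(8) = ⊕ of these = min[7, 9, 18, 24, 41] = 7.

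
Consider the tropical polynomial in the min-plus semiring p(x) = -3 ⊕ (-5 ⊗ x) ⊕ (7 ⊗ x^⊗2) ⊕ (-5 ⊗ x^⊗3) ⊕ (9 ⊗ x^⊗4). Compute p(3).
p(3) = -3

A tropical monomial a ⊗ x^⊗i evaluates to a + i · x. Evaluating each term at x = 3:
  Term 0 contributes -3 + 0 · 3 = -3
  Term 1 contributes -5 + 1 · 3 = -2
  Term 2 contributes 7 + 2 · 3 = 13
  Term 3 contributes -5 + 3 · 3 = 4
  Term 4 contributes 9 + 4 · 3 = 21
p(3) = ⊕ of these = min[-3, -2, 13, 4, 21] = -3.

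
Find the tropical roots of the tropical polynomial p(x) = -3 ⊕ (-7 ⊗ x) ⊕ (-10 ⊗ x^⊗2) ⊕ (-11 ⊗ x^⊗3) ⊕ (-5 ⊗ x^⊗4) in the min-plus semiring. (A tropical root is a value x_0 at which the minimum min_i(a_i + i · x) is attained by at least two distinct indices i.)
Roots: {-6, 1, 3, 4}

Each tropical root is a break point of the lower envelope of the lines y = a_i + i · x (there are 5 lines, with slopes 0, 1, ..., 4). Only the lines that attain the minimum somewhere contribute to roots; other lines are dominated. Here the surviving (envelope) indices are i = 4, i = 3, i = 2, i = 1, i = 0.
Intersections between consecutive envelope lines give the roots: for adjacent envelope indices i < j the intersection is x = (a_i − a_j) / (j − i). Reading off the sorted break points: {-6, 1, 3, 4}.
Verification: at each break x_0, at least two indices attain the minimum of min_i(a_i + i · x_0).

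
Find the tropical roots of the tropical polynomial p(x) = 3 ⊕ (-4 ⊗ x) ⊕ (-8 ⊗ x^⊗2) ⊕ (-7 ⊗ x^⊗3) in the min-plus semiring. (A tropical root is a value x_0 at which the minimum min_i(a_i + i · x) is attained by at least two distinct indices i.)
Roots: {-1, 4, 7}

Each tropical root is a break point of the lower envelope of the lines y = a_i + i · x (there are 4 lines, with slopes 0, 1, ..., 3). Only the lines that attain the minimum somewhere contribute to roots; other lines are dominated. Here the surviving (envelope) indices are i = 3, i = 2, i = 1, i = 0.
Intersections between consecutive envelope lines give the roots: for adjacent envelope indices i < j the intersection is x = (a_i − a_j) / (j − i). Reading off the sorted break points: {-1, 4, 7}.
Verification: at each break x_0, at least two indices attain the minimum of min_i(a_i + i · x_0).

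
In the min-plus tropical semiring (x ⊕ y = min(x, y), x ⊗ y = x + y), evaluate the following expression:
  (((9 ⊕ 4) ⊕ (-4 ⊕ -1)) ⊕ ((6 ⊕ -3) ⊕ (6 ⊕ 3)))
(((9 ⊕ 4) ⊕ (-4 ⊕ -1)) ⊕ ((6 ⊕ -3) ⊕ (6 ⊕ 3))) = -4

Expand innermost to outermost. Recall ⊕ takes the minimum of its arguments and ⊗ takes their sum. Working out the expression (((9 ⊕ 4) ⊕ (-4 ⊕ -1)) ⊕ ((6 ⊕ -3) ⊕ (6 ⊕ 3))) gives -4.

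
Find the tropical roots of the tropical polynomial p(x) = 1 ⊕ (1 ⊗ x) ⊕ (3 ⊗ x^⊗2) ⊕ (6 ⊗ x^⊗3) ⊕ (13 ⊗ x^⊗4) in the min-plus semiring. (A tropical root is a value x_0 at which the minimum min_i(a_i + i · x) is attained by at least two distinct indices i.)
Roots: {-7, -3, -2, 0}

Each tropical root is a break point of the lower envelope of the lines y = a_i + i · x (there are 5 lines, with slopes 0, 1, ..., 4). Only the lines that attain the minimum somewhere contribute to roots; other lines are dominated. Here the surviving (envelope) indices are i = 4, i = 3, i = 2, i = 1, i = 0.
Intersections between consecutive envelope lines give the roots: for adjacent envelope indices i < j the intersection is x = (a_i − a_j) / (j − i). Reading off the sorted break points: {-7, -3, -2, 0}.
Verification: at each break x_0, at least two indices attain the minimum of min_i(a_i + i · x_0).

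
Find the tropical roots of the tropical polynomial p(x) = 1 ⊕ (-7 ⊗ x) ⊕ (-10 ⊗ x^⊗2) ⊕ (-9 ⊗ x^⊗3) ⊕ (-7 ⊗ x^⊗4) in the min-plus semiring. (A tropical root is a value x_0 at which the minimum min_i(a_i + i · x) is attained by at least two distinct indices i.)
Roots: {-2, -1, 3, 8}

Each tropical root is a break point of the lower envelope of the lines y = a_i + i · x (there are 5 lines, with slopes 0, 1, ..., 4). Only the lines that attain the minimum somewhere contribute to roots; other lines are dominated. Here the surviving (envelope) indices are i = 4, i = 3, i = 2, i = 1, i = 0.
Intersections between consecutive envelope lines give the roots: for adjacent envelope indices i < j the intersection is x = (a_i − a_j) / (j − i). Reading off the sorted break points: {-2, -1, 3, 8}.
Verification: at each break x_0, at least two indices attain the minimum of min_i(a_i + i · x_0).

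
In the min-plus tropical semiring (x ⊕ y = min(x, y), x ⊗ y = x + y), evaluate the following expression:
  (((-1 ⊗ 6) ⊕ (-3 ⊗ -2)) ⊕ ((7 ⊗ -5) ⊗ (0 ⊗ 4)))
(((-1 ⊗ 6) ⊕ (-3 ⊗ -2)) ⊕ ((7 ⊗ -5) ⊗ (0 ⊗ 4))) = -5

Expand innermost to outermost. Recall ⊕ takes the minimum of its arguments and ⊗ takes their sum. Working out the expression (((-1 ⊗ 6) ⊕ (-3 ⊗ -2)) ⊕ ((7 ⊗ -5) ⊗ (0 ⊗ 4))) gives -5.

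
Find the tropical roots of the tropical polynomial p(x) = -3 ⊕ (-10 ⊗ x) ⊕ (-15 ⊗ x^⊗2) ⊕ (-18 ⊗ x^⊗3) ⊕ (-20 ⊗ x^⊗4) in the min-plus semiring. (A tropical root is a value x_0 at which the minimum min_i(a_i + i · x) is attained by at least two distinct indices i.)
Roots: {2, 3, 5, 7}

Each tropical root is a break point of the lower envelope of the lines y = a_i + i · x (there are 5 lines, with slopes 0, 1, ..., 4). Only the lines that attain the minimum somewhere contribute to roots; other lines are dominated. Here the surviving (envelope) indices are i = 4, i = 3, i = 2, i = 1, i = 0.
Intersections between consecutive envelope lines give the roots: for adjacent envelope indices i < j the intersection is x = (a_i − a_j) / (j − i). Reading off the sorted break points: {2, 3, 5, 7}.
Verification: at each break x_0, at least two indices attain the minimum of min_i(a_i + i · x_0).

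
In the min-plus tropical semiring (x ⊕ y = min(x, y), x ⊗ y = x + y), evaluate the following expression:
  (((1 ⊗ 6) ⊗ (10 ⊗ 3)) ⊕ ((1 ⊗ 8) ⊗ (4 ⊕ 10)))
(((1 ⊗ 6) ⊗ (10 ⊗ 3)) ⊕ ((1 ⊗ 8) ⊗ (4 ⊕ 10))) = 13

Expand innermost to outermost. Recall ⊕ takes the minimum of its arguments and ⊗ takes their sum. Working out the expression (((1 ⊗ 6) ⊗ (10 ⊗ 3)) ⊕ ((1 ⊗ 8) ⊗ (4 ⊕ 10))) gives 13.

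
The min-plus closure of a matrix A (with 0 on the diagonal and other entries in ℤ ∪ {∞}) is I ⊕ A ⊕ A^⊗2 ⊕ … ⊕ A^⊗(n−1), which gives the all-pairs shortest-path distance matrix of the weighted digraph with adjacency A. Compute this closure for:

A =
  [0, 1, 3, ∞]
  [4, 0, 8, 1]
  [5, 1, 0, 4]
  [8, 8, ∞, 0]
Closure =
  [0, 1, 3, 2]
  [4, 0, 7, 1]
  [5, 1, 0, 2]
  [8, 8, 11, 0]

This is the Floyd-Warshall all-pairs shortest-path computation. For each intermediate vertex k = 0, 1, …, 3, update dist[i][j] ← min(dist[i][j], dist[i][k] + dist[k][j]). The final matrix gives, for each (i, j), the minimum total weight of any directed path from i to j (possibly empty when i = j).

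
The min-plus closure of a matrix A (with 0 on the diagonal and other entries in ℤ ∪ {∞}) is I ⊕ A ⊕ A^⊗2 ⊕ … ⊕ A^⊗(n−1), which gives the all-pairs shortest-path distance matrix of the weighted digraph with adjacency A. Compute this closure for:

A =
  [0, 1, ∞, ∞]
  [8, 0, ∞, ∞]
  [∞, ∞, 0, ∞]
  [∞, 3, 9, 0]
Closure =
  [0, 1, ∞, ∞]
  [8, 0, ∞, ∞]
  [∞, ∞, 0, ∞]
  [11, 3, 9, 0]

This is the Floyd-Warshall all-pairs shortest-path computation. For each intermediate vertex k = 0, 1, …, 3, update dist[i][j] ← min(dist[i][j], dist[i][k] + dist[k][j]). The final matrix gives, for each (i, j), the minimum total weight of any directed path from i to j (possibly empty when i = j).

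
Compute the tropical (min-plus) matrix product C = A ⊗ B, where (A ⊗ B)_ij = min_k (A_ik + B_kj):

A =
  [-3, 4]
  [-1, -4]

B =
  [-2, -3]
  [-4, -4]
A ⊗ B =
  [-5, -6]
  [-8, -8]

Apply the min-plus product entry-by-entry:
  C[0][0] = min over k of (A[0][0] + B[0][0] = -3 + -2 = -5, A[0][1] + B[1][0] = 4 + -4 = 0) = -5 (attained at k = 0)
  C[0][1] = min over k of (A[0][0] + B[0][1] = -3 + -3 = -6, A[0][1] + B[1][1] = 4 + -4 = 0) = -6 (attained at k = 0)
  C[1][0] = min over k of (A[1][0] + B[0][0] = -1 + -2 = -3, A[1][1] + B[1][0] = -4 + -4 = -8) = -8 (attained at k = 1)
  C[1][1] = min over k of (A[1][0] + B[0][1] = -1 + -3 = -4, A[1][1] + B[1][1] = -4 + -4 = -8) = -8 (attained at k = 1)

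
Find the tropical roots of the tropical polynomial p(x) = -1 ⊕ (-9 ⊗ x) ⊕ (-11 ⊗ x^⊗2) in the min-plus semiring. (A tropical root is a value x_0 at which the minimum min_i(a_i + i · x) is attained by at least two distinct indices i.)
Roots: {2, 8}

Each tropical root is a break point of the lower envelope of the lines y = a_i + i · x (there are 3 lines, with slopes 0, 1, ..., 2). Only the lines that attain the minimum somewhere contribute to roots; other lines are dominated. Here the surviving (envelope) indices are i = 2, i = 1, i = 0.
Intersections between consecutive envelope lines give the roots: for adjacent envelope indices i < j the intersection is x = (a_i − a_j) / (j − i). Reading off the sorted break points: {2, 8}.
Verification: at each break x_0, at least two indices attain the minimum of min_i(a_i + i · x_0).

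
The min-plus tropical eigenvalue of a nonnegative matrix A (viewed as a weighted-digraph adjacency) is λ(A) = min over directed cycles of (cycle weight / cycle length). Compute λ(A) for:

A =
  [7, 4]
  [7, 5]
λ(A) = 5

Enumerate directed cycles and compute their means (weight / length). Sample:
  cycle 0 → 0: weight = 7, length = 1, mean = 7/1 ≈ 7.000
  cycle 1 → 1: weight = 5, length = 1, mean = 5/1 ≈ 5.000
  cycle 0 → 1 → 0: weight = 11, length = 2, mean = 11/2 ≈ 5.500
  cycle 1 → 0 → 1: weight = 11, length = 2, mean = 11/2 ≈ 5.500
Minimum mean = 5.000, attained e.g. along the cycle 1 → 1 with weight 5 and length 1. So λ(A) = 5/1 = 5.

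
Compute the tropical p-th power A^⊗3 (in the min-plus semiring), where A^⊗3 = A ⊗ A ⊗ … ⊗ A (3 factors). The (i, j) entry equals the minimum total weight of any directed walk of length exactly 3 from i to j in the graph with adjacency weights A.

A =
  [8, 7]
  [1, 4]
A^⊗3 =
  [12, 15]
  [9, 12]

Each entry (A^⊗3)_ij equals the minimum over all length-3 walks i = v_0 → v_1 → … → v_3 = j of Σ_t A[v_t][v_{t+1}]. For example, for (i, j) = (0, 1) we minimise over 4 possible intermediate vertex sequences; the minimum is 15, attained along the walk 0 → 1 → 0 → 1.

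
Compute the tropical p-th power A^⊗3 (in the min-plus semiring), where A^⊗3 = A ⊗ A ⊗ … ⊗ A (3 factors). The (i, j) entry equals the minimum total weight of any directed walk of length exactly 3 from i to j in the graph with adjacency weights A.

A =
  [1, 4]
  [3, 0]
A^⊗3 =
  [3, 4]
  [3, 0]

Each entry (A^⊗3)_ij equals the minimum over all length-3 walks i = v_0 → v_1 → … → v_3 = j of Σ_t A[v_t][v_{t+1}]. For example, for (i, j) = (0, 1) we minimise over 4 possible intermediate vertex sequences; the minimum is 4, attained along the walk 0 → 1 → 1 → 1.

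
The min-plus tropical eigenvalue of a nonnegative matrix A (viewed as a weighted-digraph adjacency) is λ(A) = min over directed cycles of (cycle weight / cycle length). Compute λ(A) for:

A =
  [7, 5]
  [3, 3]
λ(A) = 3

Enumerate directed cycles and compute their means (weight / length). Sample:
  cycle 0 → 0: weight = 7, length = 1, mean = 7/1 ≈ 7.000
  cycle 1 → 1: weight = 3, length = 1, mean = 3/1 ≈ 3.000
  cycle 0 → 1 → 0: weight = 8, length = 2, mean = 8/2 ≈ 4.000
  cycle 1 → 0 → 1: weight = 8, length = 2, mean = 8/2 ≈ 4.000
Minimum mean = 3.000, attained e.g. along the cycle 1 → 1 with weight 3 and length 1. So λ(A) = 3/1 = 3.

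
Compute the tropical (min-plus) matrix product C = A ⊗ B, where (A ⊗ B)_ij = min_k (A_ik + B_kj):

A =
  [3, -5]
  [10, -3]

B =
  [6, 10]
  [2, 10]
A ⊗ B =
  [-3, 5]
  [-1, 7]

Apply the min-plus product entry-by-entry:
  C[0][0] = min over k of (A[0][0] + B[0][0] = 3 + 6 = 9, A[0][1] + B[1][0] = -5 + 2 = -3) = -3 (attained at k = 1)
  C[0][1] = min over k of (A[0][0] + B[0][1] = 3 + 10 = 13, A[0][1] + B[1][1] = -5 + 10 = 5) = 5 (attained at k = 1)
  C[1][0] = min over k of (A[1][0] + B[0][0] = 10 + 6 = 16, A[1][1] + B[1][0] = -3 + 2 = -1) = -1 (attained at k = 1)
  C[1][1] = min over k of (A[1][0] + B[0][1] = 10 + 10 = 20, A[1][1] + B[1][1] = -3 + 10 = 7) = 7 (attained at k = 1)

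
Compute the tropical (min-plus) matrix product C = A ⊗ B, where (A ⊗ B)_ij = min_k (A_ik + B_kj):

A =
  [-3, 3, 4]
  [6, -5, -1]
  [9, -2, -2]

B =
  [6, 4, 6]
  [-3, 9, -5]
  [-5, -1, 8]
A ⊗ B =
  [-1, 1, -2]
  [-8, -2, -10]
  [-7, -3, -7]

Apply the min-plus product entry-by-entry:
  C[0][0] = min over k of (A[0][0] + B[0][0] = -3 + 6 = 3, A[0][1] + B[1][0] = 3 + -3 = 0, A[0][2] + B[2][0] = 4 + -5 = -1) = -1 (attained at k = 2)
  C[0][1] = min over k of (A[0][0] + B[0][1] = -3 + 4 = 1, A[0][1] + B[1][1] = 3 + 9 = 12, A[0][2] + B[2][1] = 4 + -1 = 3) = 1 (attained at k = 0)
  C[0][2] = min over k of (A[0][0] + B[0][2] = -3 + 6 = 3, A[0][1] + B[1][2] = 3 + -5 = -2, A[0][2] + B[2][2] = 4 + 8 = 12) = -2 (attained at k = 1)
  C[1][0] = min over k of (A[1][0] + B[0][0] = 6 + 6 = 12, A[1][1] + B[1][0] = -5 + -3 = -8, A[1][2] + B[2][0] = -1 + -5 = -6) = -8 (attained at k = 1)
  C[1][1] = min over k of (A[1][0] + B[0][1] = 6 + 4 = 10, A[1][1] + B[1][1] = -5 + 9 = 4, A[1][2] + B[2][1] = -1 + -1 = -2) = -2 (attained at k = 2)
  C[1][2] = min over k of (A[1][0] + B[0][2] = 6 + 6 = 12, A[1][1] + B[1][2] = -5 + -5 = -10, A[1][2] + B[2][2] = -1 + 8 = 7) = -10 (attained at k = 1)
  C[2][0] = min over k of (A[2][0] + B[0][0] = 9 + 6 = 15, A[2][1] + B[1][0] = -2 + -3 = -5, A[2][2] + B[2][0] = -2 + -5 = -7) = -7 (attained at k = 2)
  C[2][1] = min over k of (A[2][0] + B[0][1] = 9 + 4 = 13, A[2][1] + B[1][1] = -2 + 9 = 7, A[2][2] + B[2][1] = -2 + -1 = -3) = -3 (attained at k = 2)
  C[2][2] = min over k of (A[2][0] + B[0][2] = 9 + 6 = 15, A[2][1] + B[1][2] = -2 + -5 = -7, A[2][2] + B[2][2] = -2 + 8 = 6) = -7 (attained at k = 1)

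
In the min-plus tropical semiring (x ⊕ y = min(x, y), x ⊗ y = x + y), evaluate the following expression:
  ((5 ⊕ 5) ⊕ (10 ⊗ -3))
((5 ⊕ 5) ⊕ (10 ⊗ -3)) = 5

Expand innermost to outermost. Recall ⊕ takes the minimum of its arguments and ⊗ takes their sum. Working out the expression ((5 ⊕ 5) ⊕ (10 ⊗ -3)) gives 5.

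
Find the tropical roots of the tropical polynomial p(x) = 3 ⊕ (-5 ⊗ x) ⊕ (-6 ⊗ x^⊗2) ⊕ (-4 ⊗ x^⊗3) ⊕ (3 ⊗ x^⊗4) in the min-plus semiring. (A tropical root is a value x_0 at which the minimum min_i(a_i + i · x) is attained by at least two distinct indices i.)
Roots: {-7, -2, 1, 8}

Each tropical root is a break point of the lower envelope of the lines y = a_i + i · x (there are 5 lines, with slopes 0, 1, ..., 4). Only the lines that attain the minimum somewhere contribute to roots; other lines are dominated. Here the surviving (envelope) indices are i = 4, i = 3, i = 2, i = 1, i = 0.
Intersections between consecutive envelope lines give the roots: for adjacent envelope indices i < j the intersection is x = (a_i − a_j) / (j − i). Reading off the sorted break points: {-7, -2, 1, 8}.
Verification: at each break x_0, at least two indices attain the minimum of min_i(a_i + i · x_0).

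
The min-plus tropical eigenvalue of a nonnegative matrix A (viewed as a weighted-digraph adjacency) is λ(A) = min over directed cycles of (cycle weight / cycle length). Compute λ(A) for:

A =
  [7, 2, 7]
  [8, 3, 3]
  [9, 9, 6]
λ(A) = 3

Enumerate directed cycles and compute their means (weight / length). Sample:
  cycle 0 → 0: weight = 7, length = 1, mean = 7/1 ≈ 7.000
  cycle 1 → 1: weight = 3, length = 1, mean = 3/1 ≈ 3.000
  cycle 2 → 2: weight = 6, length = 1, mean = 6/1 ≈ 6.000
  cycle 0 → 1 → 0: weight = 10, length = 2, mean = 10/2 ≈ 5.000
  cycle 0 → 2 → 0: weight = 16, length = 2, mean = 16/2 ≈ 8.000
  cycle 1 → 0 → 1: weight = 10, length = 2, mean = 10/2 ≈ 5.000
Minimum mean = 3.000, attained e.g. along the cycle 1 → 1 with weight 3 and length 1. So λ(A) = 3/1 = 3.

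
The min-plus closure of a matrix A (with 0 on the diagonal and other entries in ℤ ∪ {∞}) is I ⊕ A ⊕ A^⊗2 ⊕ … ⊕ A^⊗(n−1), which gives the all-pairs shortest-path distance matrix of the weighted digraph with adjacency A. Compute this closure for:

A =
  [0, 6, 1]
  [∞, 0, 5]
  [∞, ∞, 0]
Closure =
  [0, 6, 1]
  [∞, 0, 5]
  [∞, ∞, 0]

This is the Floyd-Warshall all-pairs shortest-path computation. For each intermediate vertex k = 0, 1, …, 2, update dist[i][j] ← min(dist[i][j], dist[i][k] + dist[k][j]). The final matrix gives, for each (i, j), the minimum total weight of any directed path from i to j (possibly empty when i = j).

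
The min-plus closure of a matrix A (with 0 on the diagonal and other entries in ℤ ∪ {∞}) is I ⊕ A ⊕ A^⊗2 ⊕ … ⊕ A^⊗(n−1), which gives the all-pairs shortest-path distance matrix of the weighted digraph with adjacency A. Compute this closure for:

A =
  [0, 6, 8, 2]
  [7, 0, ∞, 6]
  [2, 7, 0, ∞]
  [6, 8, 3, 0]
Closure =
  [0, 6, 5, 2]
  [7, 0, 9, 6]
  [2, 7, 0, 4]
  [5, 8, 3, 0]

This is the Floyd-Warshall all-pairs shortest-path computation. For each intermediate vertex k = 0, 1, …, 3, update dist[i][j] ← min(dist[i][j], dist[i][k] + dist[k][j]). The final matrix gives, for each (i, j), the minimum total weight of any directed path from i to j (possibly empty when i = j).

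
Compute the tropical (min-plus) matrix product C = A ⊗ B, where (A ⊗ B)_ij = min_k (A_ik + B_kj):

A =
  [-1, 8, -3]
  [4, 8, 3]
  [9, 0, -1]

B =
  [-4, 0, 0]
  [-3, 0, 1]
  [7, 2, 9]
A ⊗ B =
  [-5, -1, -1]
  [0, 4, 4]
  [-3, 0, 1]

Apply the min-plus product entry-by-entry:
  C[0][0] = min over k of (A[0][0] + B[0][0] = -1 + -4 = -5, A[0][1] + B[1][0] = 8 + -3 = 5, A[0][2] + B[2][0] = -3 + 7 = 4) = -5 (attained at k = 0)
  C[0][1] = min over k of (A[0][0] + B[0][1] = -1 + 0 = -1, A[0][1] + B[1][1] = 8 + 0 = 8, A[0][2] + B[2][1] = -3 + 2 = -1) = -1 (attained at k = 0)
  C[0][2] = min over k of (A[0][0] + B[0][2] = -1 + 0 = -1, A[0][1] + B[1][2] = 8 + 1 = 9, A[0][2] + B[2][2] = -3 + 9 = 6) = -1 (attained at k = 0)
  C[1][0] = min over k of (A[1][0] + B[0][0] = 4 + -4 = 0, A[1][1] + B[1][0] = 8 + -3 = 5, A[1][2] + B[2][0] = 3 + 7 = 10) = 0 (attained at k = 0)
  C[1][1] = min over k of (A[1][0] + B[0][1] = 4 + 0 = 4, A[1][1] + B[1][1] = 8 + 0 = 8, A[1][2] + B[2][1] = 3 + 2 = 5) = 4 (attained at k = 0)
  C[1][2] = min over k of (A[1][0] + B[0][2] = 4 + 0 = 4, A[1][1] + B[1][2] = 8 + 1 = 9, A[1][2] + B[2][2] = 3 + 9 = 12) = 4 (attained at k = 0)
  C[2][0] = min over k of (A[2][0] + B[0][0] = 9 + -4 = 5, A[2][1] + B[1][0] = 0 + -3 = -3, A[2][2] + B[2][0] = -1 + 7 = 6) = -3 (attained at k = 1)
  C[2][1] = min over k of (A[2][0] + B[0][1] = 9 + 0 = 9, A[2][1] + B[1][1] = 0 + 0 = 0, A[2][2] + B[2][1] = -1 + 2 = 1) = 0 (attained at k = 1)
  C[2][2] = min over k of (A[2][0] + B[0][2] = 9 + 0 = 9, A[2][1] + B[1][2] = 0 + 1 = 1, A[2][2] + B[2][2] = -1 + 9 = 8) = 1 (attained at k = 1)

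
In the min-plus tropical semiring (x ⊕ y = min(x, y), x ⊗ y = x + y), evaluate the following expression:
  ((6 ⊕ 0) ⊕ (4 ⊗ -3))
((6 ⊕ 0) ⊕ (4 ⊗ -3)) = 0

Expand innermost to outermost. Recall ⊕ takes the minimum of its arguments and ⊗ takes their sum. Working out the expression ((6 ⊕ 0) ⊕ (4 ⊗ -3)) gives 0.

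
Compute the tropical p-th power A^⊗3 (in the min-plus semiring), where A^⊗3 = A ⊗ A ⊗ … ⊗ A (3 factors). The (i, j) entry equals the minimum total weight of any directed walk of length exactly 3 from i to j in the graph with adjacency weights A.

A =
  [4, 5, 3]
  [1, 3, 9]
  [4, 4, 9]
A^⊗3 =
  [8, 10, 9]
  [7, 8, 7]
  [8, 10, 8]

Each entry (A^⊗3)_ij equals the minimum over all length-3 walks i = v_0 → v_1 → … → v_3 = j of Σ_t A[v_t][v_{t+1}]. For example, for (i, j) = (0, 2) we minimise over 9 possible intermediate vertex sequences; the minimum is 9, attained along the walk 0 → 1 → 0 → 2.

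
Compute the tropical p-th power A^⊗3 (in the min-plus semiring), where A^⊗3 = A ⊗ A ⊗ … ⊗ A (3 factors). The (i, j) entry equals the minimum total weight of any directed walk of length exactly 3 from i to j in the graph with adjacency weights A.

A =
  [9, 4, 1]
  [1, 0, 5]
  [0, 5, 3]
A^⊗3 =
  [4, 4, 2]
  [1, 0, 2]
  [1, 4, 4]

Each entry (A^⊗3)_ij equals the minimum over all length-3 walks i = v_0 → v_1 → … → v_3 = j of Σ_t A[v_t][v_{t+1}]. For example, for (i, j) = (0, 2) we minimise over 9 possible intermediate vertex sequences; the minimum is 2, attained along the walk 0 → 2 → 0 → 2.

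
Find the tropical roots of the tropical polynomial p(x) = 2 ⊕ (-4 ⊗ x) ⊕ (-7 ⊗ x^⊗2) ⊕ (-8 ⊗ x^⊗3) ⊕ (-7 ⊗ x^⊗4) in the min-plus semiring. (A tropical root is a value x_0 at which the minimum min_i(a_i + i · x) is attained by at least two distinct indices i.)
Roots: {-1, 1, 3, 6}

Each tropical root is a break point of the lower envelope of the lines y = a_i + i · x (there are 5 lines, with slopes 0, 1, ..., 4). Only the lines that attain the minimum somewhere contribute to roots; other lines are dominated. Here the surviving (envelope) indices are i = 4, i = 3, i = 2, i = 1, i = 0.
Intersections between consecutive envelope lines give the roots: for adjacent envelope indices i < j the intersection is x = (a_i − a_j) / (j − i). Reading off the sorted break points: {-1, 1, 3, 6}.
Verification: at each break x_0, at least two indices attain the minimum of min_i(a_i + i · x_0).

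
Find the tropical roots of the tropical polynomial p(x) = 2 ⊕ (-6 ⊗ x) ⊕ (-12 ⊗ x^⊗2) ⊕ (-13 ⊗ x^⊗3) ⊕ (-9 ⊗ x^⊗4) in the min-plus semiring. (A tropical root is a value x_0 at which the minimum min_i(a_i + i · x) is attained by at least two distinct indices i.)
Roots: {-4, 1, 6, 8}

Each tropical root is a break point of the lower envelope of the lines y = a_i + i · x (there are 5 lines, with slopes 0, 1, ..., 4). Only the lines that attain the minimum somewhere contribute to roots; other lines are dominated. Here the surviving (envelope) indices are i = 4, i = 3, i = 2, i = 1, i = 0.
Intersections between consecutive envelope lines give the roots: for adjacent envelope indices i < j the intersection is x = (a_i − a_j) / (j − i). Reading off the sorted break points: {-4, 1, 6, 8}.
Verification: at each break x_0, at least two indices attain the minimum of min_i(a_i + i · x_0).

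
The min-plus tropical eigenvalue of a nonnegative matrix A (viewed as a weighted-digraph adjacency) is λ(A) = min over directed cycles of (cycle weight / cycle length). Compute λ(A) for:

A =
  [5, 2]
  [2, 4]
λ(A) = 2

Enumerate directed cycles and compute their means (weight / length). Sample:
  cycle 0 → 0: weight = 5, length = 1, mean = 5/1 ≈ 5.000
  cycle 1 → 1: weight = 4, length = 1, mean = 4/1 ≈ 4.000
  cycle 0 → 1 → 0: weight = 4, length = 2, mean = 4/2 ≈ 2.000
  cycle 1 → 0 → 1: weight = 4, length = 2, mean = 4/2 ≈ 2.000
Minimum mean = 2.000, attained e.g. along the cycle 0 → 1 → 0 with weight 4 and length 2. So λ(A) = 4/2 = 2.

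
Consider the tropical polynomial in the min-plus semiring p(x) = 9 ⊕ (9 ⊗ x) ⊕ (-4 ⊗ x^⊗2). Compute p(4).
p(4) = 4

A tropical monomial a ⊗ x^⊗i evaluates to a + i · x. Evaluating each term at x = 4:
  Term 0 contributes 9 + 0 · 4 = 9
  Term 1 contributes 9 + 1 · 4 = 13
  Term 2 contributes -4 + 2 · 4 = 4
p(4) = ⊕ of these = min[9, 13, 4] = 4.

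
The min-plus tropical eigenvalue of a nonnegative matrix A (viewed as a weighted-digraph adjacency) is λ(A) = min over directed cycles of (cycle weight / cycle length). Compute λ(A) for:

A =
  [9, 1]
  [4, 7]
λ(A) = 5/2

Enumerate directed cycles and compute their means (weight / length). Sample:
  cycle 0 → 0: weight = 9, length = 1, mean = 9/1 ≈ 9.000
  cycle 1 → 1: weight = 7, length = 1, mean = 7/1 ≈ 7.000
  cycle 0 → 1 → 0: weight = 5, length = 2, mean = 5/2 ≈ 2.500
  cycle 1 → 0 → 1: weight = 5, length = 2, mean = 5/2 ≈ 2.500
Minimum mean = 2.500, attained e.g. along the cycle 0 → 1 → 0 with weight 5 and length 2. So λ(A) = 5/2 = 5/2.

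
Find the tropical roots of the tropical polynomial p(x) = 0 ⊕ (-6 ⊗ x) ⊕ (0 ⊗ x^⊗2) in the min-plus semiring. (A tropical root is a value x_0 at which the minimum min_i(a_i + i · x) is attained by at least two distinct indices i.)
Roots: {-6, 6}

Each tropical root is a break point of the lower envelope of the lines y = a_i + i · x (there are 3 lines, with slopes 0, 1, ..., 2). Only the lines that attain the minimum somewhere contribute to roots; other lines are dominated. Here the surviving (envelope) indices are i = 2, i = 1, i = 0.
Intersections between consecutive envelope lines give the roots: for adjacent envelope indices i < j the intersection is x = (a_i − a_j) / (j − i). Reading off the sorted break points: {-6, 6}.
Verification: at each break x_0, at least two indices attain the minimum of min_i(a_i + i · x_0).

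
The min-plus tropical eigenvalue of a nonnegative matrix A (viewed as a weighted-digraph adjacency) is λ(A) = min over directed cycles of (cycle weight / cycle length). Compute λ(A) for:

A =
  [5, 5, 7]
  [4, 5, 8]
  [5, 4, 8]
λ(A) = 9/2

Enumerate directed cycles and compute their means (weight / length). Sample:
  cycle 0 → 0: weight = 5, length = 1, mean = 5/1 ≈ 5.000
  cycle 1 → 1: weight = 5, length = 1, mean = 5/1 ≈ 5.000
  cycle 2 → 2: weight = 8, length = 1, mean = 8/1 ≈ 8.000
  cycle 0 → 1 → 0: weight = 9, length = 2, mean = 9/2 ≈ 4.500
  cycle 0 → 2 → 0: weight = 12, length = 2, mean = 12/2 ≈ 6.000
  cycle 1 → 0 → 1: weight = 9, length = 2, mean = 9/2 ≈ 4.500
Minimum mean = 4.500, attained e.g. along the cycle 0 → 1 → 0 with weight 9 and length 2. So λ(A) = 9/2 = 9/2.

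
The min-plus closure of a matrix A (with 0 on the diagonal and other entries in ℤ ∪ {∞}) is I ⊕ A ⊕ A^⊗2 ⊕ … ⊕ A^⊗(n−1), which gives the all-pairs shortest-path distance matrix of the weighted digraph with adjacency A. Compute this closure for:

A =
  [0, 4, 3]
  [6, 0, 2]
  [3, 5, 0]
Closure =
  [0, 4, 3]
  [5, 0, 2]
  [3, 5, 0]

This is the Floyd-Warshall all-pairs shortest-path computation. For each intermediate vertex k = 0, 1, …, 2, update dist[i][j] ← min(dist[i][j], dist[i][k] + dist[k][j]). The final matrix gives, for each (i, j), the minimum total weight of any directed path from i to j (possibly empty when i = j).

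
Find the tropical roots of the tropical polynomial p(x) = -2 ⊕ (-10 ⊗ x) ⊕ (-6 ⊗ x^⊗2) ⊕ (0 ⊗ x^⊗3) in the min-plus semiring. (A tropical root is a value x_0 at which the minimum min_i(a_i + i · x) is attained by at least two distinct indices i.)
Roots: {-6, -4, 8}

Each tropical root is a break point of the lower envelope of the lines y = a_i + i · x (there are 4 lines, with slopes 0, 1, ..., 3). Only the lines that attain the minimum somewhere contribute to roots; other lines are dominated. Here the surviving (envelope) indices are i = 3, i = 2, i = 1, i = 0.
Intersections between consecutive envelope lines give the roots: for adjacent envelope indices i < j the intersection is x = (a_i − a_j) / (j − i). Reading off the sorted break points: {-6, -4, 8}.
Verification: at each break x_0, at least two indices attain the minimum of min_i(a_i + i · x_0).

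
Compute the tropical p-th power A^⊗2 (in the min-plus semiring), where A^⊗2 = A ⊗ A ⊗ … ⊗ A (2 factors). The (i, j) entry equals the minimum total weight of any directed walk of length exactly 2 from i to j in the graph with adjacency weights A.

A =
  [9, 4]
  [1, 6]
A^⊗2 =
  [5, 10]
  [7, 5]

Each entry (A^⊗2)_ij equals the minimum over all length-2 walks i = v_0 → v_1 → … → v_2 = j of Σ_t A[v_t][v_{t+1}]. For example, for (i, j) = (0, 1) we minimise over 2 possible intermediate vertex sequences; the minimum is 10, attained along the walk 0 → 1 → 1.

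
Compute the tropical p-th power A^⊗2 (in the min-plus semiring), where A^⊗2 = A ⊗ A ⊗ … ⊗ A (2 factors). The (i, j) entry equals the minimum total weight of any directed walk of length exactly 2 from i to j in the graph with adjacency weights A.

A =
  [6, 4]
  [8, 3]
A^⊗2 =
  [12, 7]
  [11, 6]

Each entry (A^⊗2)_ij equals the minimum over all length-2 walks i = v_0 → v_1 → … → v_2 = j of Σ_t A[v_t][v_{t+1}]. For example, for (i, j) = (0, 1) we minimise over 2 possible intermediate vertex sequences; the minimum is 7, attained along the walk 0 → 1 → 1.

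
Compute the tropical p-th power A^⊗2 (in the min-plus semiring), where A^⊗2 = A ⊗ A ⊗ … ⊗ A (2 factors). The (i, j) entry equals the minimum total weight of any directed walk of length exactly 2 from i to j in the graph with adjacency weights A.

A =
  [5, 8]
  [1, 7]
A^⊗2 =
  [9, 13]
  [6, 9]

Each entry (A^⊗2)_ij equals the minimum over all length-2 walks i = v_0 → v_1 → … → v_2 = j of Σ_t A[v_t][v_{t+1}]. For example, for (i, j) = (0, 1) we minimise over 2 possible intermediate vertex sequences; the minimum is 13, attained along the walk 0 → 0 → 1.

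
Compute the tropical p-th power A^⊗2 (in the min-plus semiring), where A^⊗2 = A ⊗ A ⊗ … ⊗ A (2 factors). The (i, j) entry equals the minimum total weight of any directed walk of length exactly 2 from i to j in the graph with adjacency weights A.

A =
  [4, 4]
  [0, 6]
A^⊗2 =
  [4, 8]
  [4, 4]

Each entry (A^⊗2)_ij equals the minimum over all length-2 walks i = v_0 → v_1 → … → v_2 = j of Σ_t A[v_t][v_{t+1}]. For example, for (i, j) = (0, 1) we minimise over 2 possible intermediate vertex sequences; the minimum is 8, attained along the walk 0 → 0 → 1.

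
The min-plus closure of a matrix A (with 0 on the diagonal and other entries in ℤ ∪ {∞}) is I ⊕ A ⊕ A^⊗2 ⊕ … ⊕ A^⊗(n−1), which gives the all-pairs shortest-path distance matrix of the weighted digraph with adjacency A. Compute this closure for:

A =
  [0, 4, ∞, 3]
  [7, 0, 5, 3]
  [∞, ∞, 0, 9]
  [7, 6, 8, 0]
Closure =
  [0, 4, 9, 3]
  [7, 0, 5, 3]
  [16, 15, 0, 9]
  [7, 6, 8, 0]

This is the Floyd-Warshall all-pairs shortest-path computation. For each intermediate vertex k = 0, 1, …, 3, update dist[i][j] ← min(dist[i][j], dist[i][k] + dist[k][j]). The final matrix gives, for each (i, j), the minimum total weight of any directed path from i to j (possibly empty when i = j).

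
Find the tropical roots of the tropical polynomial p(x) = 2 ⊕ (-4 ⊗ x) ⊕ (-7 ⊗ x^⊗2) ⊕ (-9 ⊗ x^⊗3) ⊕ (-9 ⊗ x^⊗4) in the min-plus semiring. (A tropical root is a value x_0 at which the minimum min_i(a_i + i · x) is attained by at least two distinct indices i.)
Roots: {0, 2, 3, 6}

Each tropical root is a break point of the lower envelope of the lines y = a_i + i · x (there are 5 lines, with slopes 0, 1, ..., 4). Only the lines that attain the minimum somewhere contribute to roots; other lines are dominated. Here the surviving (envelope) indices are i = 4, i = 3, i = 2, i = 1, i = 0.
Intersections between consecutive envelope lines give the roots: for adjacent envelope indices i < j the intersection is x = (a_i − a_j) / (j − i). Reading off the sorted break points: {0, 2, 3, 6}.
Verification: at each break x_0, at least two indices attain the minimum of min_i(a_i + i · x_0).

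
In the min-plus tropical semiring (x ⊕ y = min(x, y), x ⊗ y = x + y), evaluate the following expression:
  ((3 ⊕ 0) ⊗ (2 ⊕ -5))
((3 ⊕ 0) ⊗ (2 ⊕ -5)) = -5

Expand innermost to outermost. Recall ⊕ takes the minimum of its arguments and ⊗ takes their sum. Working out the expression ((3 ⊕ 0) ⊗ (2 ⊕ -5)) gives -5.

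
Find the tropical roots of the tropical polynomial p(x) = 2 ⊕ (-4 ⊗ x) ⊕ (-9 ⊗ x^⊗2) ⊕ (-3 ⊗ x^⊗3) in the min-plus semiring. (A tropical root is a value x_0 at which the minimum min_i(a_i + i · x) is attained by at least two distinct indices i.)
Roots: {-6, 5, 6}

Each tropical root is a break point of the lower envelope of the lines y = a_i + i · x (there are 4 lines, with slopes 0, 1, ..., 3). Only the lines that attain the minimum somewhere contribute to roots; other lines are dominated. Here the surviving (envelope) indices are i = 3, i = 2, i = 1, i = 0.
Intersections between consecutive envelope lines give the roots: for adjacent envelope indices i < j the intersection is x = (a_i − a_j) / (j − i). Reading off the sorted break points: {-6, 5, 6}.
Verification: at each break x_0, at least two indices attain the minimum of min_i(a_i + i · x_0).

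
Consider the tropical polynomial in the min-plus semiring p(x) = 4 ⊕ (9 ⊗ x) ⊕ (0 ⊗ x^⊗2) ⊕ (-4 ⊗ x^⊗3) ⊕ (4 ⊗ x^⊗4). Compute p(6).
p(6) = 4

A tropical monomial a ⊗ x^⊗i evaluates to a + i · x. Evaluating each term at x = 6:
  Term 0 contributes 4 + 0 · 6 = 4
  Term 1 contributes 9 + 1 · 6 = 15
  Term 2 contributes 0 + 2 · 6 = 12
  Term 3 contributes -4 + 3 · 6 = 14
  Term 4 contributes 4 + 4 · 6 = 28
p(6) = ⊕ of these = min[4, 15, 12, 14, 28] = 4.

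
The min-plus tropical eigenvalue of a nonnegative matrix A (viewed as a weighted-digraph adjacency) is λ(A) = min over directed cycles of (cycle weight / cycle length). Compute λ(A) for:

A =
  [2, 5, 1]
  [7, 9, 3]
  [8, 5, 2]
λ(A) = 2

Enumerate directed cycles and compute their means (weight / length). Sample:
  cycle 0 → 0: weight = 2, length = 1, mean = 2/1 ≈ 2.000
  cycle 1 → 1: weight = 9, length = 1, mean = 9/1 ≈ 9.000
  cycle 2 → 2: weight = 2, length = 1, mean = 2/1 ≈ 2.000
  cycle 0 → 1 → 0: weight = 12, length = 2, mean = 12/2 ≈ 6.000
  cycle 0 → 2 → 0: weight = 9, length = 2, mean = 9/2 ≈ 4.500
  cycle 1 → 0 → 1: weight = 12, length = 2, mean = 12/2 ≈ 6.000
Minimum mean = 2.000, attained e.g. along the cycle 0 → 0 with weight 2 and length 1. So λ(A) = 2/1 = 2.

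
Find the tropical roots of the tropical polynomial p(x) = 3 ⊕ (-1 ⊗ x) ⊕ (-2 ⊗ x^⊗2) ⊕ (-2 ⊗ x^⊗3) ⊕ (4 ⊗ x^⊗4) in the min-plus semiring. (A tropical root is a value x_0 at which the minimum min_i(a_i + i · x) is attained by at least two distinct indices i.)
Roots: {-6, 0, 1, 4}

Each tropical root is a break point of the lower envelope of the lines y = a_i + i · x (there are 5 lines, with slopes 0, 1, ..., 4). Only the lines that attain the minimum somewhere contribute to roots; other lines are dominated. Here the surviving (envelope) indices are i = 4, i = 3, i = 2, i = 1, i = 0.
Intersections between consecutive envelope lines give the roots: for adjacent envelope indices i < j the intersection is x = (a_i − a_j) / (j − i). Reading off the sorted break points: {-6, 0, 1, 4}.
Verification: at each break x_0, at least two indices attain the minimum of min_i(a_i + i · x_0).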